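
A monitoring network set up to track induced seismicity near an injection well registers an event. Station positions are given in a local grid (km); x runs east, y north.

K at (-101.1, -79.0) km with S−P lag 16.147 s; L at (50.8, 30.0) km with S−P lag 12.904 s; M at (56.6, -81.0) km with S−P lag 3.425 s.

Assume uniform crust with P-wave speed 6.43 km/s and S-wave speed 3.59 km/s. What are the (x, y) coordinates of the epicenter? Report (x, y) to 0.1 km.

x ≈ 30.0 km, y ≈ -72.8 km

Distance from S−P lag: d = Δt · v_P v_S / (v_P − v_S) = Δt · (6.43·3.59)/(6.43−3.59) ≈ 8.1281·Δt.
So d_K = 131.24, d_L = 104.88, d_M = 27.84 km.
Circle about each station: (x + 101.1)² + (y + 79.0)² = 131.24²; (x − 50.8)² + (y − 30.0)² = 104.88²; (x − 56.6)² + (y + 81.0)² = 27.84².
Subtracting pairs of circle equations eliminates x²+y² and gives linear equations (the radical axes):
303.8 x + 218.0 y = -6757.45
315.4 x − 4.0 y = 9751.22
Solving the 2×2 system: x ≈ 30.0, y ≈ -72.8 km.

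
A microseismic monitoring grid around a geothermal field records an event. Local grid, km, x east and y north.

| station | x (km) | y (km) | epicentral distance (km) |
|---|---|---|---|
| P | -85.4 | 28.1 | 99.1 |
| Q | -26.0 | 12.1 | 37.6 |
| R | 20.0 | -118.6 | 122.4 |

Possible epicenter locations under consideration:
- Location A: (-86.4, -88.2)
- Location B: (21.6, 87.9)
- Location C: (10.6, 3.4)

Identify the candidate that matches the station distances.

For each candidate, compare |candidate − station| to the reported distance:
Location A: residuals P 17.2, Q 79.5, R 11.7 → max 79.5 km
Location B: residuals P 23.5, Q 51.9, R 84.1 → max 84.1 km
Location C: residuals P 0.0, Q 0.0, R 0.0 → max 0.0 km
Only Location C has all residuals ≈ 0.

Location C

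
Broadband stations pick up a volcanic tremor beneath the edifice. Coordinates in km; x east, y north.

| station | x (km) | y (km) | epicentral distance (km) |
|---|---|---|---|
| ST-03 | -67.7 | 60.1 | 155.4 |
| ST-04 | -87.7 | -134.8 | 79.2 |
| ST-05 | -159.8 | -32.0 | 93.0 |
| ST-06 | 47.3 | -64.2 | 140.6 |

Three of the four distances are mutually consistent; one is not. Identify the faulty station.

Solve using three stations at a time. Using ST-03, ST-05, ST-06 (subtract circle equations pairwise → linear system) gives (x, y) ≈ (-90.2, -93.7).
Distances from that point to each station vs reported:
  ST-03: calculated 155.4 vs reported 155.4 → residual 0.0 km
  ST-04: calculated 41.2 vs reported 79.2 → residual 38.0 km
  ST-05: calculated 93.0 vs reported 93.0 → residual 0.0 km
  ST-06: calculated 140.6 vs reported 140.6 → residual 0.0 km
ST-03, ST-05, ST-06 are mutually consistent (residuals ≈ 0); ST-04 is off by 38.0 km.

ST-04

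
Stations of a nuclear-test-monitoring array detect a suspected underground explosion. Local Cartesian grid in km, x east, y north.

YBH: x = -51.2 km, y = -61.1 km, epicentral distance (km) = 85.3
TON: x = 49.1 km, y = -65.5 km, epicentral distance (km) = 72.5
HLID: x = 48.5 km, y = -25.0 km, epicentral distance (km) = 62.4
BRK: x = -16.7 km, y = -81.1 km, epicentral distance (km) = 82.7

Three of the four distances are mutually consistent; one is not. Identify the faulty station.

Solve using three stations at a time. Using YBH, TON, BRK (subtract circle equations pairwise → linear system) gives (x, y) ≈ (11.6, -3.4).
Distances from that point to each station vs reported:
  YBH: calculated 85.3 vs reported 85.3 → residual 0.0 km
  TON: calculated 72.6 vs reported 72.5 → residual 0.1 km
  HLID: calculated 42.7 vs reported 62.4 → residual 19.7 km
  BRK: calculated 82.7 vs reported 82.7 → residual 0.0 km
YBH, TON, BRK are mutually consistent (residuals ≈ 0); HLID is off by 19.7 km.

HLID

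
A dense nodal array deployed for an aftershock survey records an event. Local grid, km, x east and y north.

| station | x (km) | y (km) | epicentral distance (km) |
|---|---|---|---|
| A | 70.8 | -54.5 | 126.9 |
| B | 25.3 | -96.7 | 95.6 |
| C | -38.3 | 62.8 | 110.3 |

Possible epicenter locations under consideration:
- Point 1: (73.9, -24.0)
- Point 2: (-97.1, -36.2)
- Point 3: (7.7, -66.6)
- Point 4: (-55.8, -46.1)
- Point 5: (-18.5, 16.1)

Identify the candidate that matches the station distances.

For each candidate, compare |candidate − station| to the reported distance:
Point 1: residuals A 96.2, B 8.2, C 31.6 → max 96.2 km
Point 2: residuals A 42.0, B 40.9, C 4.8 → max 42.0 km
Point 3: residuals A 62.7, B 60.7, C 27.0 → max 62.7 km
Point 4: residuals A 0.0, B 0.0, C 0.0 → max 0.0 km
Point 5: residuals A 13.1, B 25.4, C 59.6 → max 59.6 km
Only Point 4 has all residuals ≈ 0.

Point 4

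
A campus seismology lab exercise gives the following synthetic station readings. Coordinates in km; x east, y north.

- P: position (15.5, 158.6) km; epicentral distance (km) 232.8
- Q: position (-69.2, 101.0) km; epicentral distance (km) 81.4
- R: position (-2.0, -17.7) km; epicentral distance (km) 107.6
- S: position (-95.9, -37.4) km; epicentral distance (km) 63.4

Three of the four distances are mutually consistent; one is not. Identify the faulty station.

Solve using three stations at a time. Using Q, R, S (subtract circle equations pairwise → linear system) gives (x, y) ≈ (-100.4, 25.8).
Distances from that point to each station vs reported:
  P: calculated 176.2 vs reported 232.8 → residual 56.6 km
  Q: calculated 81.4 vs reported 81.4 → residual 0.0 km
  R: calculated 107.6 vs reported 107.6 → residual 0.0 km
  S: calculated 63.4 vs reported 63.4 → residual 0.0 km
Q, R, S are mutually consistent (residuals ≈ 0); P is off by 56.6 km.

P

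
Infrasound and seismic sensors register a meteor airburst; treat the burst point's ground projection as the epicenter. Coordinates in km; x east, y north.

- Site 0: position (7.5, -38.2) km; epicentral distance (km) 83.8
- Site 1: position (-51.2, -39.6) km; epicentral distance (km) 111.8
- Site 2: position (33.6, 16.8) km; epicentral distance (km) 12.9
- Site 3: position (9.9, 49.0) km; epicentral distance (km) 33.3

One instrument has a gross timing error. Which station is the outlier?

Solve using three stations at a time. Using Site 1, Site 2, Site 3 (subtract circle equations pairwise → linear system) gives (x, y) ≈ (36.8, 29.4).
Distances from that point to each station vs reported:
  Site 0: calculated 73.6 vs reported 83.8 → residual 10.2 km
  Site 1: calculated 111.8 vs reported 111.8 → residual 0.0 km
  Site 2: calculated 13.0 vs reported 12.9 → residual 0.1 km
  Site 3: calculated 33.3 vs reported 33.3 → residual 0.0 km
Site 1, Site 2, Site 3 are mutually consistent (residuals ≈ 0); Site 0 is off by 10.2 km.

Site 0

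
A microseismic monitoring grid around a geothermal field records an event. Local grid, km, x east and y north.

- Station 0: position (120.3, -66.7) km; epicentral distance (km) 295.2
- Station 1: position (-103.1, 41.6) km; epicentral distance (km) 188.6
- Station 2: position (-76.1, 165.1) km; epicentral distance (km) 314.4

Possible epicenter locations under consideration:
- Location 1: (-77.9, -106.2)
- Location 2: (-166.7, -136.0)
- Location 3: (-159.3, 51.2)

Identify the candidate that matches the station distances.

For each candidate, compare |candidate − station| to the reported distance:
Location 1: residuals Station 0 93.1, Station 1 38.7, Station 2 43.1 → max 93.1 km
Location 2: residuals Station 0 0.0, Station 1 0.0, Station 2 0.0 → max 0.0 km
Location 3: residuals Station 0 8.2, Station 1 131.6, Station 2 173.3 → max 173.3 km
Only Location 2 has all residuals ≈ 0.

Location 2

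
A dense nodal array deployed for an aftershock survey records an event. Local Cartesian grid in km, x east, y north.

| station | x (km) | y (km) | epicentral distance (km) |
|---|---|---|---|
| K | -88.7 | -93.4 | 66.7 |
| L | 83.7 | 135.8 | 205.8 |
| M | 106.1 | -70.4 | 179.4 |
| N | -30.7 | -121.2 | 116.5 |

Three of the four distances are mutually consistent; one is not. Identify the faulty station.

K

Solve using three stations at a time. Using L, M, N (subtract circle equations pairwise → linear system) gives (x, y) ≈ (-62.5, -9.1).
Distances from that point to each station vs reported:
  K: calculated 88.3 vs reported 66.7 → residual 21.6 km
  L: calculated 205.8 vs reported 205.8 → residual 0.0 km
  M: calculated 179.4 vs reported 179.4 → residual 0.0 km
  N: calculated 116.6 vs reported 116.5 → residual 0.1 km
L, M, N are mutually consistent (residuals ≈ 0); K is off by 21.6 km.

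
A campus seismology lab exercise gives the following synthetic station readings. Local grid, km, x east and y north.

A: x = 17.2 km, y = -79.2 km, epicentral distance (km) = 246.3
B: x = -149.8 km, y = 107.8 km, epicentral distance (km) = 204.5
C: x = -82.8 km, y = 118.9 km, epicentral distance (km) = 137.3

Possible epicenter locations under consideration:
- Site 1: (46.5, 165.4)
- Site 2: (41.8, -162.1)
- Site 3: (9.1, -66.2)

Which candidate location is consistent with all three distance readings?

For each candidate, compare |candidate − station| to the reported distance:
Site 1: residuals A 0.0, B 0.1, C 0.1 → max 0.1 km
Site 2: residuals A 159.8, B 126.5, C 170.1 → max 170.1 km
Site 3: residuals A 231.0, B 31.1, C 69.4 → max 231.0 km
Only Site 1 has all residuals ≈ 0.

Site 1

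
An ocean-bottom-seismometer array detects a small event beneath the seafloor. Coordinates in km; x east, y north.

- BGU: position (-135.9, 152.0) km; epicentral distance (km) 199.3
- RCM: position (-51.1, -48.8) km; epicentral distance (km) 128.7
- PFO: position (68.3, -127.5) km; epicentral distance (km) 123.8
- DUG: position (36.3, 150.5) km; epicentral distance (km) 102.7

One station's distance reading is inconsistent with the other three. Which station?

PFO

Solve using three stations at a time. Using BGU, RCM, DUG (subtract circle equations pairwise → linear system) gives (x, y) ≈ (34.0, 47.8).
Distances from that point to each station vs reported:
  BGU: calculated 199.3 vs reported 199.3 → residual 0.0 km
  RCM: calculated 128.7 vs reported 128.7 → residual 0.0 km
  PFO: calculated 178.6 vs reported 123.8 → residual 54.8 km
  DUG: calculated 102.7 vs reported 102.7 → residual 0.0 km
BGU, RCM, DUG are mutually consistent (residuals ≈ 0); PFO is off by 54.8 km.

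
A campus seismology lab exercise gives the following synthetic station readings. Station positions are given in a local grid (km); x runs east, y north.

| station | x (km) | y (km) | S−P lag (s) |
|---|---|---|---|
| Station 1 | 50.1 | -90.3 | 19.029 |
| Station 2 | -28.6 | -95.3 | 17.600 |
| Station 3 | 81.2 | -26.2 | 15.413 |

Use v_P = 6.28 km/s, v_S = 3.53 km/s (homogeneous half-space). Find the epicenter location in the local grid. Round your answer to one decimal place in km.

Distance from S−P lag: d = Δt · v_P v_S / (v_P − v_S) = Δt · (6.28·3.53)/(6.28−3.53) ≈ 8.0612·Δt.
So d_Station 1 = 153.40, d_Station 2 = 141.88, d_Station 3 = 124.25 km.
Circle about each station: (x − 50.1)² + (y + 90.3)² = 153.40²; (x + 28.6)² + (y + 95.3)² = 141.88²; (x − 81.2)² + (y + 26.2)² = 124.25².
Subtracting pairs of circle equations eliminates x²+y² and gives linear equations (the radical axes):
-157.4 x − 10.0 y = 2637.58
62.2 x + 128.2 y = 4709.28
Solving the 2×2 system: x ≈ -19.7, y ≈ 46.3 km.
Check against Station 1 (with the unrounded x, y): √((x − 50.1)²+(y + 90.3)²) = 153.39 ≈ 153.40 km. ✓

x ≈ -19.7 km, y ≈ 46.3 km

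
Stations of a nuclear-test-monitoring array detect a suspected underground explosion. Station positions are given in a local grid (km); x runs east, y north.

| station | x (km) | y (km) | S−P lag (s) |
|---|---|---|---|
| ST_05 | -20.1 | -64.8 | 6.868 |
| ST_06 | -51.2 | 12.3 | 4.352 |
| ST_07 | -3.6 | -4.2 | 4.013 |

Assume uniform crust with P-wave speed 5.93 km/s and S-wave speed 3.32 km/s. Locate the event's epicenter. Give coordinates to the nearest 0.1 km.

-32.1 km east, -14.4 km north

Distance from S−P lag: d = Δt · v_P v_S / (v_P − v_S) = Δt · (5.93·3.32)/(5.93−3.32) ≈ 7.5431·Δt.
So d_ST_05 = 51.81, d_ST_06 = 32.83, d_ST_07 = 30.27 km.
Circle about each station: (x + 20.1)² + (y + 64.8)² = 51.81²; (x + 51.2)² + (y − 12.3)² = 32.83²; (x + 3.6)² + (y + 4.2)² = 30.27².
Subtracting pairs of circle equations eliminates x²+y² and gives linear equations (the radical axes):
-62.2 x + 154.2 y = -223.85
33.0 x + 121.2 y = -2804.45
Solving the 2×2 system: x ≈ -32.1, y ≈ -14.4 km.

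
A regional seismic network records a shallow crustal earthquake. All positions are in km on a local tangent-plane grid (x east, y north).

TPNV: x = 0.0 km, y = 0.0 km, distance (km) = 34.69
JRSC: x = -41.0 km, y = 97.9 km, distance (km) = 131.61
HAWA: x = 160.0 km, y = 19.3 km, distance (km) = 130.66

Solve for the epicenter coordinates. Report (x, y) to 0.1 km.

Circle about each station: x² + y² = 34.69²; (x + 41.0)² + (y − 97.9)² = 131.61²; (x − 160.0)² + (y − 19.3)² = 130.66².
Subtracting the TPNV equation from the JRSC and HAWA equations removes the quadratic terms:
-82.0 x + 195.8 y = -4852.39
320.0 x + 38.6 y = 10103.85
Solving the 2×2 system: x ≈ 32.9, y ≈ -11.0 km.

x ≈ 32.9 km, y ≈ -11.0 km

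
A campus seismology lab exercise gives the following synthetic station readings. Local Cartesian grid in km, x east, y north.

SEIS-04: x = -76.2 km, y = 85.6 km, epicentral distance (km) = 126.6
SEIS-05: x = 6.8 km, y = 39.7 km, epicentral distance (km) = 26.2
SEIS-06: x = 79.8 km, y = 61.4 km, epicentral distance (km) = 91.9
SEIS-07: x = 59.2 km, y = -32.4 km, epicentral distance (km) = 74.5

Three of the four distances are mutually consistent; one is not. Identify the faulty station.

Solve using three stations at a time. Using SEIS-05, SEIS-06, SEIS-07 (subtract circle equations pairwise → linear system) gives (x, y) ≈ (1.0, 14.1).
Distances from that point to each station vs reported:
  SEIS-04: calculated 105.2 vs reported 126.6 → residual 21.4 km
  SEIS-05: calculated 26.2 vs reported 26.2 → residual 0.0 km
  SEIS-06: calculated 91.9 vs reported 91.9 → residual 0.0 km
  SEIS-07: calculated 74.5 vs reported 74.5 → residual 0.0 km
SEIS-05, SEIS-06, SEIS-07 are mutually consistent (residuals ≈ 0); SEIS-04 is off by 21.4 km.

SEIS-04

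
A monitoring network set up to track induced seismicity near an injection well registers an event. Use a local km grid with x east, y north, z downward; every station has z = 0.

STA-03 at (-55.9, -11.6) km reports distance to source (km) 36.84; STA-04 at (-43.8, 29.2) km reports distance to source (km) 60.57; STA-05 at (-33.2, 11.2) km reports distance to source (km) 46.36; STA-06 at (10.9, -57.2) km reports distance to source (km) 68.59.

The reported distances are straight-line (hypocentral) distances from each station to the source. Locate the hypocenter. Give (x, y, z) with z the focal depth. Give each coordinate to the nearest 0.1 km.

Each station gives a sphere (x−x_i)² + (y−y_i)² + z² = d_i² (stations at z=0).
Subtracting the STA-03 sphere from STA-04 and STA-05: z² cancels, leaving linear equations in x and y:
24.2 x + 81.6 y = -2799.83
45.4 x + 45.6 y = -2823.75
Solving: x ≈ -39.501, y ≈ -22.597 km (keep extra digits for the depth step; rounded: -39.5, -22.6).
Then from the STA-03 sphere: z² = 36.84² − (x + 55.9)² − (y + 11.6)² with x = -39.501, y = -22.597, so z ≈ 31.102 ≈ 31.1 km.
Check against STA-06 (with the unrounded solution): distance 68.59 ≈ 68.59 km. ✓

x ≈ -39.5 km, y ≈ -22.6 km, depth ≈ 31.1 km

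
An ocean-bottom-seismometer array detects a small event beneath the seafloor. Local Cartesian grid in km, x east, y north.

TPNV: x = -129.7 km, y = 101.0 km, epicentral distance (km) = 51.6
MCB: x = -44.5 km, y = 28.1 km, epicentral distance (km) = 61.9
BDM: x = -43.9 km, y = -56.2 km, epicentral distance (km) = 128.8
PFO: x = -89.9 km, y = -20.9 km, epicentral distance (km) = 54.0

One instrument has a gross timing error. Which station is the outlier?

PFO

Solve using three stations at a time. Using TPNV, MCB, BDM (subtract circle equations pairwise → linear system) gives (x, y) ≈ (-96.8, 61.2).
Distances from that point to each station vs reported:
  TPNV: calculated 51.6 vs reported 51.6 → residual 0.0 km
  MCB: calculated 61.9 vs reported 61.9 → residual 0.0 km
  BDM: calculated 128.8 vs reported 128.8 → residual 0.0 km
  PFO: calculated 82.4 vs reported 54.0 → residual 28.4 km
TPNV, MCB, BDM are mutually consistent (residuals ≈ 0); PFO is off by 28.4 km.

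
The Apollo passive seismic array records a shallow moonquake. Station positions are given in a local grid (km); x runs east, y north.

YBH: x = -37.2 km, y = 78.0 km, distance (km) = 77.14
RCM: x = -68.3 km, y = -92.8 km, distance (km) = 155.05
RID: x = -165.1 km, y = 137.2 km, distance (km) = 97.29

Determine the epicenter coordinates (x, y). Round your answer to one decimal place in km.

Circle about each station: (x + 37.2)² + (y − 78.0)² = 77.14²; (x + 68.3)² + (y + 92.8)² = 155.05²; (x + 165.1)² + (y − 137.2)² = 97.29².
Subtracting the YBH equation from the RCM and RID equations removes the quadratic terms:
-62.2 x − 341.6 y = -12281.03
-255.8 x + 118.4 y = 35099.25
Solving the 2×2 system: x ≈ -111.2, y ≈ 56.2 km.
Check against YBH (with the unrounded x, y): √((x + 37.2)²+(y − 78.0)²) = 77.15 ≈ 77.14 km. ✓

(-111.2, 56.2)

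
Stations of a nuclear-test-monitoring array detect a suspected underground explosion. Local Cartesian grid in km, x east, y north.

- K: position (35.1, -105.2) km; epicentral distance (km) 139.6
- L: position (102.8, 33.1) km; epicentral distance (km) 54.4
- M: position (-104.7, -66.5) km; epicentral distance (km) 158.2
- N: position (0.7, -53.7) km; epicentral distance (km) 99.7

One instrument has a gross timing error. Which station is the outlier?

Solve using three stations at a time. Using K, L, N (subtract circle equations pairwise → linear system) gives (x, y) ≈ (48.5, 33.7).
Distances from that point to each station vs reported:
  K: calculated 139.6 vs reported 139.6 → residual 0.0 km
  L: calculated 54.3 vs reported 54.4 → residual 0.1 km
  M: calculated 183.1 vs reported 158.2 → residual 24.9 km
  N: calculated 99.6 vs reported 99.7 → residual 0.1 km
K, L, N are mutually consistent (residuals ≈ 0); M is off by 24.9 km.

M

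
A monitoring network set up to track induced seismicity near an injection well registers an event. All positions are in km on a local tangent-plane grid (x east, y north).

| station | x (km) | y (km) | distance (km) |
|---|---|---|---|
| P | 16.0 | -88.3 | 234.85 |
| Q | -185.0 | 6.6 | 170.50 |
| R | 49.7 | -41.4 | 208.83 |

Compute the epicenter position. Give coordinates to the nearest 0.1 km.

x ≈ -68.3 km, y ≈ 130.9 km

Circle about each station: (x − 16.0)² + (y + 88.3)² = 234.85²; (x + 185.0)² + (y − 6.6)² = 170.50²; (x − 49.7)² + (y + 41.4)² = 208.83².
Subtracting the P equation from the Q and R equations removes the quadratic terms:
-402.0 x + 189.8 y = 52299.94
67.4 x + 93.8 y = 7675.71
Solving the 2×2 system: x ≈ -68.3, y ≈ 130.9 km.
Check against P (with the unrounded x, y): √((x − 16.0)²+(y + 88.3)²) = 234.85 ≈ 234.85 km. ✓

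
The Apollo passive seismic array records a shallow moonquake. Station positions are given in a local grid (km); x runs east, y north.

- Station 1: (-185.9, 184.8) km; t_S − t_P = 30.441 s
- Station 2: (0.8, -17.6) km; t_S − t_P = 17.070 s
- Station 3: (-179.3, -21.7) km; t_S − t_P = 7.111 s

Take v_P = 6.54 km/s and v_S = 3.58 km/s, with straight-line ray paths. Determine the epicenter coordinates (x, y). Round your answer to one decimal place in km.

x ≈ -130.4 km, y ≈ -49.5 km

Distance from S−P lag: d = Δt · v_P v_S / (v_P − v_S) = Δt · (6.54·3.58)/(6.54−3.58) ≈ 7.9099·Δt.
So d_Station 1 = 240.78, d_Station 2 = 135.02, d_Station 3 = 56.25 km.
Circle about each station: (x + 185.9)² + (y − 184.8)² = 240.78²; (x − 0.8)² + (y + 17.6)² = 135.02²; (x + 179.3)² + (y + 21.7)² = 56.25².
Subtracting the Station 1 equation from the Station 2 and Station 3 equations removes the quadratic terms:
373.4 x − 404.8 y = -28654.84
13.2 x − 413.0 y = 18720.48
Solving the 2×2 system: x ≈ -130.4, y ≈ -49.5 km.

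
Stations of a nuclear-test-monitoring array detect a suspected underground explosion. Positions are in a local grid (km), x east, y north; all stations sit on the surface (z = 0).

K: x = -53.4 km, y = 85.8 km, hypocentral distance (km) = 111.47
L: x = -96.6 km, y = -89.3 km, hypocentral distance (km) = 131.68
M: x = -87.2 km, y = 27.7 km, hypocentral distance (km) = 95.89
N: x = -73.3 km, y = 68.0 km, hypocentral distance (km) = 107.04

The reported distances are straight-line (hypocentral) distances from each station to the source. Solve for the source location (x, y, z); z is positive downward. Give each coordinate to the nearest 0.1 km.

Each station gives a sphere (x−x_i)² + (y−y_i)² + z² = d_i² (stations at z=0).
Subtracting the K sphere from L and M: z² cancels, leaving linear equations in x and y:
-86.4 x − 350.2 y = 2178.79
-67.6 x − 116.2 y = 1388.60
Solving: x ≈ -17.098, y ≈ -2.003 km (keep extra digits for the depth step; rounded: -17.1, -2.0).
Then from the K sphere: z² = 111.47² − (x + 53.4)² − (y − 85.8)² with x = -17.098, y = -2.003, so z ≈ 58.295 ≈ 58.3 km.
Check against N (with the unrounded solution): distance 107.04 ≈ 107.04 km. ✓

x ≈ -17.1 km, y ≈ -2.0 km, depth ≈ 58.3 km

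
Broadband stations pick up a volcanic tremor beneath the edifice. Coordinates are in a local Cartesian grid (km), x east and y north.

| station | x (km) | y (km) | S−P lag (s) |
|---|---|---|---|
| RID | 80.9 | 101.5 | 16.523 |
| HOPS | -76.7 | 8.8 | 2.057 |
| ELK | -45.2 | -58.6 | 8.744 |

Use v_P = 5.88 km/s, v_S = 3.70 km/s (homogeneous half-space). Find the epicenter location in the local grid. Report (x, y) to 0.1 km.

x ≈ -65.8 km, y ≈ 26.2 km

Distance from S−P lag: d = Δt · v_P v_S / (v_P − v_S) = Δt · (5.88·3.70)/(5.88−3.70) ≈ 9.9798·Δt.
So d_RID = 164.90, d_HOPS = 20.53, d_ELK = 87.26 km.
Circle about each station: (x − 80.9)² + (y − 101.5)² = 164.90²; (x + 76.7)² + (y − 8.8)² = 20.53²; (x + 45.2)² + (y + 58.6)² = 87.26².
Subtracting the RID equation from the HOPS and ELK equations removes the quadratic terms:
-315.2 x − 185.4 y = 15883.80
-252.2 x − 320.2 y = 8207.64
Solving the 2×2 system: x ≈ -65.8, y ≈ 26.2 km.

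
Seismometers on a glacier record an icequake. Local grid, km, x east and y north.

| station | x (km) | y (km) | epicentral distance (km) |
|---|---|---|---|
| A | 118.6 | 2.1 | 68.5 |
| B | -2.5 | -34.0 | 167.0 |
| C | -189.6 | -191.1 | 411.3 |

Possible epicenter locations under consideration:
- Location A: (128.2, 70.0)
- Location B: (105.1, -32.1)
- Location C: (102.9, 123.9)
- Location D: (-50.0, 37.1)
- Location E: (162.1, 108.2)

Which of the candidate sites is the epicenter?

Location A

For each candidate, compare |candidate − station| to the reported distance:
Location A: residuals A 0.1, B 0.0, C 0.0 → max 0.1 km
Location B: residuals A 31.7, B 59.4, C 76.4 → max 76.4 km
Location C: residuals A 54.3, B 22.8, C 18.6 → max 54.3 km
Location D: residuals A 103.7, B 81.5, C 143.8 → max 143.8 km
Location E: residuals A 46.2, B 50.5, C 50.5 → max 50.5 km
Only Location A has all residuals ≈ 0.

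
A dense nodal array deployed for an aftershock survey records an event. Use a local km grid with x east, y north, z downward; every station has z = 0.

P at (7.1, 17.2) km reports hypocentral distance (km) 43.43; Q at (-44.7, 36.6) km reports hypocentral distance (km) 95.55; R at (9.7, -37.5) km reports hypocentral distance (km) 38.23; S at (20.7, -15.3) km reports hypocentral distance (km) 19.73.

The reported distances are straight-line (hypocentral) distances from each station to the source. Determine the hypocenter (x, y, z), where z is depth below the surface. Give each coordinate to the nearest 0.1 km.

Each station gives a sphere (x−x_i)² + (y−y_i)² + z² = d_i² (stations at z=0).
Subtracting the P sphere from Q and R: z² cancels, leaving linear equations in x and y:
-103.6 x + 38.8 y = -4252.24
5.2 x − 109.4 y = 1578.72
Solving: x ≈ 36.286, y ≈ -12.706 km (keep extra digits for the depth step; rounded: 36.3, -12.7).
Then from the P sphere: z² = 43.43² − (x − 7.1)² − (y − 17.2)² with x = 36.286, y = -12.706, so z ≈ 11.831 ≈ 11.8 km.

x ≈ 36.3 km, y ≈ -12.7 km, depth ≈ 11.8 km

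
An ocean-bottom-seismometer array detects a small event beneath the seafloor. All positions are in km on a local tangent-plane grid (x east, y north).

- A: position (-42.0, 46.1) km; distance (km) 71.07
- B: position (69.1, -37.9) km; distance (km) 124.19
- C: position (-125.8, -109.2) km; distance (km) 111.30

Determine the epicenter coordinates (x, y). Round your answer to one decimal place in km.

-54.3 km east, -23.9 km north

Circle about each station: (x + 42.0)² + (y − 46.1)² = 71.07²; (x − 69.1)² + (y + 37.9)² = 124.19²; (x + 125.8)² + (y + 109.2)² = 111.30².
Subtracting the A equation from the B and C equations removes the quadratic terms:
222.2 x − 168.0 y = -8050.20
-167.6 x − 310.6 y = 16524.32
Solving the 2×2 system: x ≈ -54.3, y ≈ -23.9 km.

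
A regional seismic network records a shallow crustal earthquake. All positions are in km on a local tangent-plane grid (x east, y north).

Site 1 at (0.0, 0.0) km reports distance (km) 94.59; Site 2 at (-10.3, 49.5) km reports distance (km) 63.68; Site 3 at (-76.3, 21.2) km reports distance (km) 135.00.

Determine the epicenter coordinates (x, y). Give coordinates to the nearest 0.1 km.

Circle about each station: x² + y² = 94.59²; (x + 10.3)² + (y − 49.5)² = 63.68²; (x + 76.3)² + (y − 21.2)² = 135.00².
Subtracting pairs of circle equations eliminates x²+y² and gives linear equations (the radical axes):
-20.6 x + 99.0 y = 7448.47
-152.6 x + 42.4 y = -3006.60
Solving the 2×2 system: x ≈ 43.1, y ≈ 84.2 km.
Check against Site 1 (with the unrounded x, y): √(x²+y²) = 94.59 ≈ 94.59 km. ✓

x ≈ 43.1 km, y ≈ 84.2 km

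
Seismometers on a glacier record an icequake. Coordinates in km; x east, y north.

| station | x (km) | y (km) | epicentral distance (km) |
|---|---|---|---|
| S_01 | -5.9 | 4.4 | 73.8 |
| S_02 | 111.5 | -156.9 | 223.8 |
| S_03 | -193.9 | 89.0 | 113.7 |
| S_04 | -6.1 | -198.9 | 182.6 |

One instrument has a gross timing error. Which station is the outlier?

Solve using three stations at a time. Using S_01, S_02, S_04 (subtract circle equations pairwise → linear system) gives (x, y) ≈ (-71.8, -28.6).
Distances from that point to each station vs reported:
  S_01: calculated 73.7 vs reported 73.8 → residual 0.1 km
  S_02: calculated 223.8 vs reported 223.8 → residual 0.0 km
  S_03: calculated 169.5 vs reported 113.7 → residual 55.8 km
  S_04: calculated 182.6 vs reported 182.6 → residual 0.0 km
S_01, S_02, S_04 are mutually consistent (residuals ≈ 0); S_03 is off by 55.8 km.

S_03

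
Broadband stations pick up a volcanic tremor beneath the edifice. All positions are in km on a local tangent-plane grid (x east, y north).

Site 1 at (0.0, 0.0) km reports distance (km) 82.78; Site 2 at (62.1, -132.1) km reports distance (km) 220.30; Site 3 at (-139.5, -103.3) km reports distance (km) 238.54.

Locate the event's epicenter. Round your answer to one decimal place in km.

Circle about each station: x² + y² = 82.78²; (x − 62.1)² + (y + 132.1)² = 220.30²; (x + 139.5)² + (y + 103.3)² = 238.54².
Subtracting pairs of circle equations eliminates x²+y² and gives linear equations (the radical axes):
124.2 x − 264.2 y = -20372.74
-279.0 x − 206.6 y = -19917.66
Solving the 2×2 system: x ≈ 10.6, y ≈ 82.1 km.

10.6 km east, 82.1 km north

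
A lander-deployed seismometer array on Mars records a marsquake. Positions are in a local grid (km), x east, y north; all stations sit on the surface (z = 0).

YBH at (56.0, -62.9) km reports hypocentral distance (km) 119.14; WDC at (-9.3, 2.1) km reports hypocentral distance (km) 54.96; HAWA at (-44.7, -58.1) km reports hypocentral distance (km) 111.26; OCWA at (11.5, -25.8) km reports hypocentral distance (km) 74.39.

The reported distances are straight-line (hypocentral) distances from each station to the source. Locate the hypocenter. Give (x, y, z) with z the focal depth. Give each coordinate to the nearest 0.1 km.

Each station gives a sphere (x−x_i)² + (y−y_i)² + z² = d_i² (stations at z=0).
Subtracting the YBH sphere from WDC and HAWA: z² cancels, leaving linear equations in x and y:
-130.6 x + 130.0 y = 4172.23
-201.4 x + 9.6 y = 96.84
Solving: x ≈ 1.102, y ≈ 33.201 km (keep extra digits for the depth step; rounded: 1.1, 33.2).
Then from the YBH sphere: z² = 119.14² − (x − 56.0)² − (y + 62.9)² with x = 1.102, y = 33.201, so z ≈ 44.104 ≈ 44.1 km.

(1.1, 33.2, 44.1)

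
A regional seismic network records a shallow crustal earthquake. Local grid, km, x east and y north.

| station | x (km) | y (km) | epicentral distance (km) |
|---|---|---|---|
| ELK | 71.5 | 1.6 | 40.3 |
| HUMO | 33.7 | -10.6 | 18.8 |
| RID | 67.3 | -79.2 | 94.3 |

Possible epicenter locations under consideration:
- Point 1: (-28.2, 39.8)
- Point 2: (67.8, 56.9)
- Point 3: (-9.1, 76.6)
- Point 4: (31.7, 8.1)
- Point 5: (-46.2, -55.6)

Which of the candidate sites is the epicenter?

For each candidate, compare |candidate − station| to the reported distance:
Point 1: residuals ELK 66.5, HUMO 61.0, RID 58.3 → max 66.5 km
Point 2: residuals ELK 15.1, HUMO 56.8, RID 41.8 → max 56.8 km
Point 3: residuals ELK 69.8, HUMO 78.3, RID 79.2 → max 79.2 km
Point 4: residuals ELK 0.0, HUMO 0.0, RID 0.0 → max 0.0 km
Point 5: residuals ELK 90.6, HUMO 72.9, RID 21.6 → max 90.6 km
Only Point 4 has all residuals ≈ 0.

Point 4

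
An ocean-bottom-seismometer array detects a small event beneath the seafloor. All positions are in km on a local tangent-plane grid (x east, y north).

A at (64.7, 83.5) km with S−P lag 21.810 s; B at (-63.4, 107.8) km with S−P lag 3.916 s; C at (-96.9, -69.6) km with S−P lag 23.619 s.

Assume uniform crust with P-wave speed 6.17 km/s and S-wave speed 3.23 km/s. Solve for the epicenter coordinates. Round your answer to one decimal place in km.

Distance from S−P lag: d = Δt · v_P v_S / (v_P − v_S) = Δt · (6.17·3.23)/(6.17−3.23) ≈ 6.7786·Δt.
So d_A = 147.84, d_B = 26.55, d_C = 160.10 km.
Circle about each station: (x − 64.7)² + (y − 83.5)² = 147.84²; (x + 63.4)² + (y − 107.8)² = 26.55²; (x + 96.9)² + (y + 69.6)² = 160.10².
Subtracting the A equation from the B and C equations removes the quadratic terms:
-256.2 x + 48.6 y = 25633.82
-323.2 x − 306.2 y = -699.91
Solving the 2×2 system: x ≈ -83.0, y ≈ 89.9 km.

(-83.0, 89.9)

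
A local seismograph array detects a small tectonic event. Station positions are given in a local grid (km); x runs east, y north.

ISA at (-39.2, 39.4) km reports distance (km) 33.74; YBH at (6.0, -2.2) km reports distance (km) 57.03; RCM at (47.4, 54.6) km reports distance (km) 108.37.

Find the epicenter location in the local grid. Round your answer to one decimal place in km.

(-50.2, 7.5)

Circle about each station: (x + 39.2)² + (y − 39.4)² = 33.74²; (x − 6.0)² + (y + 2.2)² = 57.03²; (x − 47.4)² + (y − 54.6)² = 108.37².
Subtracting pairs of circle equations eliminates x²+y² and gives linear equations (the radical axes):
90.4 x − 83.2 y = -5162.19
173.2 x + 30.4 y = -8466.75
Solving the 2×2 system: x ≈ -50.2, y ≈ 7.5 km.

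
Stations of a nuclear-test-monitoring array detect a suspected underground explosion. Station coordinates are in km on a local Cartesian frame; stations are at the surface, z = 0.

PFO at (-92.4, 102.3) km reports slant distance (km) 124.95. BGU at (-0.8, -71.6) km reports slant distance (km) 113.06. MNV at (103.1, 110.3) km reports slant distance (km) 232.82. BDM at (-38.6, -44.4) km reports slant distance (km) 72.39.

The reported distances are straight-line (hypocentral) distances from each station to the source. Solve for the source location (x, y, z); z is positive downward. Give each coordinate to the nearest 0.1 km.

Each station gives a sphere (x−x_i)² + (y−y_i)² + z² = d_i² (stations at z=0).
Subtracting the PFO sphere from BGU and MNV: z² cancels, leaving linear equations in x and y:
183.2 x − 347.8 y = -11045.91
391.0 x + 16.0 y = -34800.00
Solving: x ≈ -88.397, y ≈ -14.803 km (keep extra digits for the depth step; rounded: -88.4, -14.8).
Then from the PFO sphere: z² = 124.95² − (x + 92.4)² − (y − 102.3)² with x = -88.397, y = -14.803, so z ≈ 43.398 ≈ 43.4 km.

(-88.4, -14.8, 43.4)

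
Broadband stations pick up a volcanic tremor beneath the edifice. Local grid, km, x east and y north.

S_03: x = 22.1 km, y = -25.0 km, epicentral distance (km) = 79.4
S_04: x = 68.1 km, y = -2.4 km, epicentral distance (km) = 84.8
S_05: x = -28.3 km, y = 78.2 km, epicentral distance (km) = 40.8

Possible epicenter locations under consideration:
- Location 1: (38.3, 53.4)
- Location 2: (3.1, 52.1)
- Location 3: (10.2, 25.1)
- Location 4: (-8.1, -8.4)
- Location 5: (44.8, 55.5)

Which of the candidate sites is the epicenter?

Location 2

For each candidate, compare |candidate − station| to the reported distance:
Location 1: residuals S_03 0.7, S_04 21.5, S_05 30.3 → max 30.3 km
Location 2: residuals S_03 0.0, S_04 0.0, S_05 0.0 → max 0.0 km
Location 3: residuals S_03 27.9, S_04 20.7, S_05 24.8 → max 27.9 km
Location 4: residuals S_03 44.9, S_04 8.4, S_05 48.1 → max 48.1 km
Location 5: residuals S_03 4.2, S_04 22.4, S_05 35.7 → max 35.7 km
Only Location 2 has all residuals ≈ 0.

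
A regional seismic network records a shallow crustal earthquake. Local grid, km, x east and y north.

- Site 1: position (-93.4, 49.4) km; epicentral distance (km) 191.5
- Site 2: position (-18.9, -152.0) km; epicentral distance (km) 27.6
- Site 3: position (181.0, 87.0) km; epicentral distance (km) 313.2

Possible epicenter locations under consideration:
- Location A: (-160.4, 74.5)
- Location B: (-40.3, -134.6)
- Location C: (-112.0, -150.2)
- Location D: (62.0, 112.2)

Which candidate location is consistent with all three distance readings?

For each candidate, compare |candidate − station| to the reported distance:
Location A: residuals Site 1 120.0, Site 2 239.5, Site 3 28.4 → max 239.5 km
Location B: residuals Site 1 0.0, Site 2 0.0, Site 3 0.0 → max 0.0 km
Location C: residuals Site 1 9.0, Site 2 65.5, Site 3 63.8 → max 65.5 km
Location D: residuals Site 1 23.9, Site 2 248.7, Site 3 191.6 → max 248.7 km
Only Location B has all residuals ≈ 0.

Location B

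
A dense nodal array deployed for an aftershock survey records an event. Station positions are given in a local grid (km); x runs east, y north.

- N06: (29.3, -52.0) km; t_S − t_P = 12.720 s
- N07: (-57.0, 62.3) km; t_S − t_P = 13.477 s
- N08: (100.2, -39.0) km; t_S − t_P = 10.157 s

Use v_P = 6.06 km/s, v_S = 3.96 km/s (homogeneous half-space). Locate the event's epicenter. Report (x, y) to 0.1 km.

Distance from S−P lag: d = Δt · v_P v_S / (v_P − v_S) = Δt · (6.06·3.96)/(6.06−3.96) ≈ 11.4274·Δt.
So d_N06 = 145.36, d_N07 = 154.01, d_N08 = 116.07 km.
Circle about each station: (x − 29.3)² + (y + 52.0)² = 145.36²; (x + 57.0)² + (y − 62.3)² = 154.01²; (x − 100.2)² + (y + 39.0)² = 116.07².
Subtracting the N06 equation from the N07 and N08 equations removes the quadratic terms:
-172.6 x + 228.6 y = 978.25
141.8 x + 26.0 y = 15655.83
Solving the 2×2 system: x ≈ 96.3, y ≈ 77.0 km.

96.3 km east, 77.0 km north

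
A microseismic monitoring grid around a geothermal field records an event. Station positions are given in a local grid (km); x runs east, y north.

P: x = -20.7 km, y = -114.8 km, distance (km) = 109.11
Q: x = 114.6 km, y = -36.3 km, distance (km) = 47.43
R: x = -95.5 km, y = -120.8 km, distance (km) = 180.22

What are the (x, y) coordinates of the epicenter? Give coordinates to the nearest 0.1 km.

Circle about each station: (x + 20.7)² + (y + 114.8)² = 109.11²; (x − 114.6)² + (y + 36.3)² = 47.43²; (x + 95.5)² + (y + 120.8)² = 180.22².
Subtracting pairs of circle equations eliminates x²+y² and gives linear equations (the radical axes):
270.6 x + 157.0 y = 10498.71
-149.6 x − 12.0 y = -10468.90
Solving the 2×2 system: x ≈ 75.0, y ≈ -62.4 km.

x ≈ 75.0 km, y ≈ -62.4 km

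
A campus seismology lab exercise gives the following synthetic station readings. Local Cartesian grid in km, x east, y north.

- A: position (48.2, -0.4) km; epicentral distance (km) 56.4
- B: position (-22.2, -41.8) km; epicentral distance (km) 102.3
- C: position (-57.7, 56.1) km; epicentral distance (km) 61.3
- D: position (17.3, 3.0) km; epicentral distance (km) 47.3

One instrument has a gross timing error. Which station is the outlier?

Solve using three stations at a time. Using A, B, D (subtract circle equations pairwise → linear system) gives (x, y) ≈ (22.9, 50.1).
Distances from that point to each station vs reported:
  A: calculated 56.5 vs reported 56.4 → residual 0.1 km
  B: calculated 102.4 vs reported 102.3 → residual 0.1 km
  C: calculated 80.8 vs reported 61.3 → residual 19.5 km
  D: calculated 47.4 vs reported 47.3 → residual 0.1 km
A, B, D are mutually consistent (residuals ≈ 0); C is off by 19.5 km.

C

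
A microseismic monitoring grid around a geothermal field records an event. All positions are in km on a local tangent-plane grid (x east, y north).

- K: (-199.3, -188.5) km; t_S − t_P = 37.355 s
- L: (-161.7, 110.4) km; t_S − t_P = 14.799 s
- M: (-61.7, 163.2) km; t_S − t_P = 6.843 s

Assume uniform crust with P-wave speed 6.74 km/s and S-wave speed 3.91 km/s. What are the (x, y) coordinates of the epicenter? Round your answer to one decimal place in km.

Distance from S−P lag: d = Δt · v_P v_S / (v_P − v_S) = Δt · (6.74·3.91)/(6.74−3.91) ≈ 9.3122·Δt.
So d_K = 347.86, d_L = 137.81, d_M = 63.72 km.
Circle about each station: (x + 199.3)² + (y + 188.5)² = 347.86²; (x + 161.7)² + (y − 110.4)² = 137.81²; (x + 61.7)² + (y − 163.2)² = 63.72².
Subtracting the K equation from the L and M equations removes the quadratic terms:
75.2 x + 597.8 y = 65097.29
275.2 x + 703.4 y = 72134.73
Solving the 2×2 system: x ≈ -23.9, y ≈ 111.9 km.

-23.9 km east, 111.9 km north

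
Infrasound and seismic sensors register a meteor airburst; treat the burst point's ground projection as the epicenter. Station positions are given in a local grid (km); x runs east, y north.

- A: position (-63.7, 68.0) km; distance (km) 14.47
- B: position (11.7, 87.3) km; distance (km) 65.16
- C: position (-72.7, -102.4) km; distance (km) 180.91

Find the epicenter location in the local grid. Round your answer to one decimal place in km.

Circle about each station: (x + 63.7)² + (y − 68.0)² = 14.47²; (x − 11.7)² + (y − 87.3)² = 65.16²; (x + 72.7)² + (y + 102.4)² = 180.91².
Subtracting the A equation from the B and C equations removes the quadratic terms:
150.8 x + 38.6 y = -4959.95
-18.0 x − 340.8 y = -25429.69
Solving the 2×2 system: x ≈ -52.7, y ≈ 77.4 km.

x ≈ -52.7 km, y ≈ 77.4 km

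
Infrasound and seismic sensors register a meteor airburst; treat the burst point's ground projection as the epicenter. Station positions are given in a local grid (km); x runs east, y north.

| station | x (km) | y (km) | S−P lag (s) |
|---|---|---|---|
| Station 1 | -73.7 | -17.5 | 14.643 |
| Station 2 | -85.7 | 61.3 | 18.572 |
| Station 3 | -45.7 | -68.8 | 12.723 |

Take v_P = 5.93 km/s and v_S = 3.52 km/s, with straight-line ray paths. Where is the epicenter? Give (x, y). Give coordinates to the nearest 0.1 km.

(53.1, -20.0)

Distance from S−P lag: d = Δt · v_P v_S / (v_P − v_S) = Δt · (5.93·3.52)/(5.93−3.52) ≈ 8.6612·Δt.
So d_Station 1 = 126.83, d_Station 2 = 160.86, d_Station 3 = 110.20 km.
Circle about each station: (x + 73.7)² + (y + 17.5)² = 126.83²; (x + 85.7)² + (y − 61.3)² = 160.86²; (x + 45.7)² + (y + 68.8)² = 110.20².
Subtracting the Station 1 equation from the Station 2 and Station 3 equations removes the quadratic terms:
-24.0 x + 157.6 y = -4425.85
56.0 x − 102.6 y = 5025.80
Solving the 2×2 system: x ≈ 53.1, y ≈ -20.0 km.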